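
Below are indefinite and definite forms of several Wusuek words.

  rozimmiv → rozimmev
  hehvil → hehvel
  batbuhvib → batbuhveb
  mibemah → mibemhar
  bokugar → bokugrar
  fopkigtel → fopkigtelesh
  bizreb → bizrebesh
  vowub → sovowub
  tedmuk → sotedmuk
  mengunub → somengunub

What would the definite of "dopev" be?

dopevesh

hehvil and fopkigtel both end in -l yet inflect differently (hehvel, fopkigtelesh), so the final letter is not what conditions the rule; the last vowel is.
"dopev" has last vowel 'e'. The stems whose last vowel is 'e' (fopkigtel → fopkigtelesh, bizreb → bizrebesh) add -esh.
So dopev → dopevesh.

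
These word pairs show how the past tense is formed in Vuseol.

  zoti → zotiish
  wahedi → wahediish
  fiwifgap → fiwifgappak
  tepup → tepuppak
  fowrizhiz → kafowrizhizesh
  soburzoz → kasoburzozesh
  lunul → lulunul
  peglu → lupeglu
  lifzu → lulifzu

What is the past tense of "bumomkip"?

zoti and fowrizhiz both have last vowel 'i' yet inflect differently (zotiish, kafowrizhizesh), so the last vowel is not what conditions the rule; the final letter is.
"bumomkip" ends in -p. The stems ending in -p (fiwifgap → fiwifgappak, tepup → tepuppak) double the final consonant and add -ak.
The other patterns: stems ending in -i add -ish; stems ending in -z add ka- … -esh around the stem; stems ending in -l or -u add the prefix lu-.
So bumomkip → bumomkippak.

bumomkippak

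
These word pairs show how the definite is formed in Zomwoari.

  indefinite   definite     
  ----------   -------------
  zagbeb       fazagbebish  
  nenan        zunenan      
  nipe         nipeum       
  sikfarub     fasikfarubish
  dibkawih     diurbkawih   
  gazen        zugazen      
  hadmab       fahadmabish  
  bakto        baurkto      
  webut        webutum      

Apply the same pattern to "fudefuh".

fuurdefuh

nipe and gazen both have last vowel 'e' yet inflect differently (nipeum, zugazen), so the last vowel is not what conditions the rule; the final letter is.
"fudefuh" ends in -h. The one such stem in the data (dibkawih → diurbkawih) inserts -ur- after the first vowel (as does bakto), so the same rule applies.
The other patterns: stems ending in -e or -t add -um; stems ending in -n add the prefix zu-; stems ending in -b add fa- … -ish around the stem.
So fudefuh → fuurdefuh.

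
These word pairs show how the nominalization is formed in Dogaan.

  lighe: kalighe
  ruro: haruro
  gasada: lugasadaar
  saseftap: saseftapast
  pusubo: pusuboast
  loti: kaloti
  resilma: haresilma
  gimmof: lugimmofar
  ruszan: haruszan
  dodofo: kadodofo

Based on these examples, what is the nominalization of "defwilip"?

kadefwilip

gasada and resilma both end in -a yet inflect differently (lugasadaar, haresilma), so the final letter is not what conditions the rule; the first letter is.
"defwilip" begins with d-. The one such stem in the data (dodofo → kadodofo) adds the prefix ka-, so the same rule applies.
The other patterns: stems beginning with g- add lu- … -ar around the stem; stems beginning with r- add the prefix ha-; stems beginning with p- or s- add -ast.
So defwilip → kadefwilip.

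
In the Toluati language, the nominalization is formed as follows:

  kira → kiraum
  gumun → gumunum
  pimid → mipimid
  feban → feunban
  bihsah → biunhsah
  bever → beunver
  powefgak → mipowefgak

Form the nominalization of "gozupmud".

"gozupmud" begins with g-. The one such stem in the data (gumun → gumunum) adds -um, so the same rule applies.
The other patterns: stems beginning with p- add the prefix mi-; stems beginning with b- or f- insert -un- after the first vowel.
So gozupmud → gozupmudum.

gozupmudum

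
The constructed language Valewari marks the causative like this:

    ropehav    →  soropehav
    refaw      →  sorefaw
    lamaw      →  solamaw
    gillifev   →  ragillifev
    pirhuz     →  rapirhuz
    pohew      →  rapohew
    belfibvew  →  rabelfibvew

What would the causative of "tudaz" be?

sotudaz

ropehav and gillifev both end in -v yet inflect differently (soropehav, ragillifev), so the final letter is not what conditions the rule; the last vowel is.
"tudaz" has last vowel 'a'. The stems whose last vowel is 'a' (ropehav → soropehav, refaw → sorefaw, lamaw → solamaw) add the prefix so-.
The other pattern: stems whose last vowel is 'e' or 'u' add the prefix ra-.
So tudaz → sotudaz.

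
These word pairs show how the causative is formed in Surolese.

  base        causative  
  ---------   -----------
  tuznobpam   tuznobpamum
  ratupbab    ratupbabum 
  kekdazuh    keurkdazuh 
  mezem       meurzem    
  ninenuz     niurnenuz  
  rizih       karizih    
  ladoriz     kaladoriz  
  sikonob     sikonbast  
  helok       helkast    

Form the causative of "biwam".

tuznobpam and mezem both end in -m yet inflect differently (tuznobpamum, meurzem), so the final letter is not what conditions the rule; the last vowel is.
"biwam" has last vowel 'a'. The stems whose last vowel is 'a' (tuznobpam → tuznobpamum, ratupbab → ratupbabum) add -um.
So biwam → biwamum.

biwamum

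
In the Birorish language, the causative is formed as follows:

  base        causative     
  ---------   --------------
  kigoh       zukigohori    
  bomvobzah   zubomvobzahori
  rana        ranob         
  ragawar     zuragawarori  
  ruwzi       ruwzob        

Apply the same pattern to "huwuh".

zuhuwuhori

rana and bomvobzah both have last vowel 'a' yet inflect differently (ranob, zubomvobzahori), so the last vowel is not what conditions the rule; whether the stem ends in a vowel or a consonant is.
"huwuh" ends in a consonant. The stems ending in a consonant (kigoh → zukigohori, bomvobzah → zubomvobzahori, ragawar → zuragawarori) add zu- … -ori around the stem.
So huwuh → zuhuwuhori.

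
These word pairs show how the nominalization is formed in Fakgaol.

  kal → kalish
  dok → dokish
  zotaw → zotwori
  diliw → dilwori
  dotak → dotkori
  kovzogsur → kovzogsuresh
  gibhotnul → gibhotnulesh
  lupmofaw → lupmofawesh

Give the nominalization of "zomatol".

zomatolesh

dok and dotak both end in -k yet inflect differently (dokish, dotkori), so the final letter is not what conditions the rule; the number of vowels is.
"zomatol" has 3 vowels. The stems with 3 vowels (kovzogsur → kovzogsuresh, gibhotnul → gibhotnulesh, lupmofaw → lupmofawesh) add -esh.
So zomatol → zomatolesh.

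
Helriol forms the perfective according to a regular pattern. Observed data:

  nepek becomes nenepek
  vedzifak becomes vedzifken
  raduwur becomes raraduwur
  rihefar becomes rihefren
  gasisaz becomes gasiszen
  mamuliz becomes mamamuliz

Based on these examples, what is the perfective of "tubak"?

tubken

gasisaz and mamuliz both end in -z yet inflect differently (gasiszen, mamamuliz), so the final letter is not what conditions the rule; the last vowel is.
"tubak" has last vowel 'a'. The stems whose last vowel is 'a' (rihefar → rihefren, vedzifak → vedzifken, gasisaz → gasiszen) delete the last vowel and add -en.
The other pattern: stems whose last vowel is 'e', 'i' or 'u' repeat the first consonant+vowel as a prefix.
So tubak → tubken.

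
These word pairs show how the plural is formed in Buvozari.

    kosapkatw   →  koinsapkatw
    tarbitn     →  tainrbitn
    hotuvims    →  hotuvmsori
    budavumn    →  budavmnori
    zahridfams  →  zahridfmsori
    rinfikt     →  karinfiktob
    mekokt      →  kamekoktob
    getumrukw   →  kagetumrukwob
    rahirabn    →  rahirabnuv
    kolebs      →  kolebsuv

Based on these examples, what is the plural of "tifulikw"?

katifulikwob

"tifulikw" has second-to-last letter 'k'. The stems whose second-to-last letter is 'k' (rinfikt → karinfiktob, mekokt → kamekoktob, getumrukw → kagetumrukwob) add ka- … -ob around the stem.
The other patterns: stems whose second-to-last letter is 't' insert -in- after the first vowel; stems whose second-to-last letter is 'm' delete the last vowel and add -ori; stems whose second-to-last letter is 'b' add -uv.
So tifulikw → katifulikwob.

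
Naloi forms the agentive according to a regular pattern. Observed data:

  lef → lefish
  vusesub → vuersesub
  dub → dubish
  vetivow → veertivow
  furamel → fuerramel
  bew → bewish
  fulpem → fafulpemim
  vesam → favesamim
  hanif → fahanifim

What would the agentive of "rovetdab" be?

"rovetdab" has 3 vowels. The stems with 3 vowels (vetivow → veertivow, furamel → fuerramel, vusesub → vuersesub) insert -er- after the first vowel.
The other patterns: stems with 1 vowel add -ish; stems with 2 vowels add fa- … -im around the stem.
So rovetdab → roervetdab.

roervetdab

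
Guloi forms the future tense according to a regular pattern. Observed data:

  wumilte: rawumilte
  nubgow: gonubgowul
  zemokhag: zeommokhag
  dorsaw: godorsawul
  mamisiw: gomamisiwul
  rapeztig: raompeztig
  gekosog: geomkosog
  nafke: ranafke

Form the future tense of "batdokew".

"batdokew" ends in -w. The stems ending in -w (nubgow → gonubgowul, mamisiw → gomamisiwul, dorsaw → godorsawul) add go- … -ul around the stem.
The other patterns: stems ending in -g insert -om- after the first vowel; stems ending in -e add the prefix ra-.
So batdokew → gobatdokewul.

gobatdokewul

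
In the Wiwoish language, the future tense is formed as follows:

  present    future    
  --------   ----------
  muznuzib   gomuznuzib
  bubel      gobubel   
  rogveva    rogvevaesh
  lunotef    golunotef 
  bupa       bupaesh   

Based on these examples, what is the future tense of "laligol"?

bupa and bubel both begin with b- yet inflect differently (bupaesh, gobubel), so the first letter is not what conditions the rule; the final letter is.
"laligol" ends in -l. The one such stem in the data (bubel → gobubel) adds the prefix go-, so the same rule applies.
The other pattern: stems ending in -a add -esh.
So laligol → golaligol.

golaligol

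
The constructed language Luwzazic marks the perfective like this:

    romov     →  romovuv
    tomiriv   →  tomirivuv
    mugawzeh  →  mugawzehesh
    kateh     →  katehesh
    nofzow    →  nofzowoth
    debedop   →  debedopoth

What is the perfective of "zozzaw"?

zozzawoth

"zozzaw" ends in -w. The one such stem in the data (nofzow → nofzowoth) adds -oth, so the same rule applies.
The other patterns: stems ending in -v add -uv; stems ending in -h add -esh.
So zozzaw → zozzawoth.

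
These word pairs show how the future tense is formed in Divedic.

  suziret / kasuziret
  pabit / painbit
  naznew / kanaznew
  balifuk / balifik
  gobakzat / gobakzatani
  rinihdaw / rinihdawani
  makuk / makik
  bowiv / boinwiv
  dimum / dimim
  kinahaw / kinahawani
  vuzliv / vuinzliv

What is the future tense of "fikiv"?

pabit and gobakzat both end in -t yet inflect differently (painbit, gobakzatani), so the final letter is not what conditions the rule; the last vowel is.
"fikiv" has last vowel 'i'. The stems whose last vowel is 'i' (pabit → painbit, bowiv → boinwiv, vuzliv → vuinzliv) insert -in- after the first vowel.
So fikiv → fiinkiv.

fiinkiv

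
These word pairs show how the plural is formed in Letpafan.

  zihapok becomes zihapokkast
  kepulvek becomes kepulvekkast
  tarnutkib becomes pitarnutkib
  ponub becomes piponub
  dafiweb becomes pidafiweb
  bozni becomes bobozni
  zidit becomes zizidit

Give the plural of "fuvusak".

"fuvusak" ends in -k. The stems ending in -k (zihapok → zihapokkast, kepulvek → kepulvekkast) double the final consonant and add -ast.
So fuvusak → fuvusakkast.

fuvusakkast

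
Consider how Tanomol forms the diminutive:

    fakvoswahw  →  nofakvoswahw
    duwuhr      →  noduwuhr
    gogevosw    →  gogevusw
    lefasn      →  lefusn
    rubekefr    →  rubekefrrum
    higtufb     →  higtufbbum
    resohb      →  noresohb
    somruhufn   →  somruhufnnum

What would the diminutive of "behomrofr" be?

resohb and higtufb both end in -b yet inflect differently (noresohb, higtufbbum), so the final letter is not what conditions the rule; the second-to-last letter is.
"behomrofr" has second-to-last letter 'f'. The stems whose second-to-last letter is 'f' (somruhufn → somruhufnnum, higtufb → higtufbbum, rubekefr → rubekefrrum) double the final consonant and add -um.
The other patterns: stems whose second-to-last letter is 'h' add the prefix no-; stems whose second-to-last letter is 's' change the last vowel to 'u'.
So behomrofr → behomrofrrum.

behomrofrrum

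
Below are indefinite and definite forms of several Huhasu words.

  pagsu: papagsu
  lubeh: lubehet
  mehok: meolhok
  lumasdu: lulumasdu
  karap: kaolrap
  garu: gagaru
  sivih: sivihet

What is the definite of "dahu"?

dadahu

"dahu" ends in -u. The stems ending in -u (lumasdu → lulumasdu, garu → gagaru, pagsu → papagsu) repeat the first consonant+vowel as a prefix.
The other patterns: stems ending in -k or -p insert -ol- after the first vowel; stems ending in -h add -et.
So dahu → dadahu.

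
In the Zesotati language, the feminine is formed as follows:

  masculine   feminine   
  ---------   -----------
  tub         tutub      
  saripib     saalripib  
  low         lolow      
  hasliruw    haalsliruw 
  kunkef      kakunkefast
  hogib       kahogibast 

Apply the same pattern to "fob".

fofob

tub and hogib both end in -b yet inflect differently (tutub, kahogibast), so the final letter is not what conditions the rule; the number of vowels is.
"fob" has 1 vowel. The stems with 1 vowel (low → lolow, tub → tutub) repeat the first consonant+vowel as a prefix.
So fob → fofob.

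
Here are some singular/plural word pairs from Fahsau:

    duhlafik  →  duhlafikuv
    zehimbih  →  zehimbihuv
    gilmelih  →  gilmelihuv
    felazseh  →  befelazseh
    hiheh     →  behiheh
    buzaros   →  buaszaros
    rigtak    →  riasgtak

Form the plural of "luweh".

zehimbih and felazseh both end in -h yet inflect differently (zehimbihuv, befelazseh), so the final letter is not what conditions the rule; the last vowel is.
"luweh" has last vowel 'e'. The stems whose last vowel is 'e' (felazseh → befelazseh, hiheh → behiheh) add the prefix be-.
So luweh → beluweh.

beluweh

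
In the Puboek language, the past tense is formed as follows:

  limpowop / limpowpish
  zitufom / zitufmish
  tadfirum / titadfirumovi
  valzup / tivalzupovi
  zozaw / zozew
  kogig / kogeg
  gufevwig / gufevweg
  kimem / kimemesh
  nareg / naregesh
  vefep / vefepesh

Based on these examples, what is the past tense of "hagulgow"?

hagulgwish

"hagulgow" has last vowel 'o'. The stems whose last vowel is 'o' (limpowop → limpowpish, zitufom → zitufmish) delete the last vowel and add -ish.
The other patterns: stems whose last vowel is 'u' add ti- … -ovi around the stem; stems whose last vowel is 'a' or 'i' change the last vowel to 'e'; stems whose last vowel is 'e' add -esh.
So hagulgow → hagulgwish.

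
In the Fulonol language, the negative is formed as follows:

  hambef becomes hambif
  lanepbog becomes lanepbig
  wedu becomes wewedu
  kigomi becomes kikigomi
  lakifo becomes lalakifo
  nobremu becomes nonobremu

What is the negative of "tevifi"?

tetevifi

"tevifi" ends in a vowel. The stems ending in a vowel (wedu → wewedu, kigomi → kikigomi, lakifo → lalakifo) repeat the first consonant+vowel as a prefix.
So tevifi → tetevifi.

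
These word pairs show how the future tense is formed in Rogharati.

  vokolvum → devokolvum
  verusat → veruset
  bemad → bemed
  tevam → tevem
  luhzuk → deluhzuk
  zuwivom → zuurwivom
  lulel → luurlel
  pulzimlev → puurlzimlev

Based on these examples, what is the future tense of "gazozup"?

vokolvum and tevam both end in -m yet inflect differently (devokolvum, tevem), so the final letter is not what conditions the rule; the last vowel is.
"gazozup" has last vowel 'u'. The stems whose last vowel is 'u' (vokolvum → devokolvum, luhzuk → deluhzuk) add the prefix de-.
So gazozup → degazozup.

degazozup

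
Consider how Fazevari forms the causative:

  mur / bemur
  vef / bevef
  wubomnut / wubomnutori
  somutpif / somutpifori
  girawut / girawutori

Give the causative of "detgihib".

vef and somutpif both end in -f yet inflect differently (bevef, somutpifori), so the final letter is not what conditions the rule; the number of vowels is.
"detgihib" has 3 vowels. The stems with 3 vowels (wubomnut → wubomnutori, somutpif → somutpifori, girawut → girawutori) add -ori.
The other pattern: stems with 1 vowel add the prefix be-.
So detgihib → detgihibori.

detgihibori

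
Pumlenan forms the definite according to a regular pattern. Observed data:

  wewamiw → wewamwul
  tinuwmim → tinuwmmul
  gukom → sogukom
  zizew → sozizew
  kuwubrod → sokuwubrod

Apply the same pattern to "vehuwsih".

vehuwshul

tinuwmim and gukom both end in -m yet inflect differently (tinuwmmul, sogukom), so the final letter is not what conditions the rule; the last vowel is.
"vehuwsih" has last vowel 'i'. The stems whose last vowel is 'i' (wewamiw → wewamwul, tinuwmim → tinuwmmul) delete the last vowel and add -ul.
So vehuwsih → vehuwshul.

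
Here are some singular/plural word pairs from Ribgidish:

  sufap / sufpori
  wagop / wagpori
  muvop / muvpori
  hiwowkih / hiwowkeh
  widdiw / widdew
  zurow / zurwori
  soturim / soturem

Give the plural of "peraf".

widdiw and zurow both end in -w yet inflect differently (widdew, zurwori), so the final letter is not what conditions the rule; the last vowel is.
"peraf" has last vowel 'a'. The one such stem in the data (sufap → sufpori) deletes the last vowel and adds -ori (as do wagop, zurow), so the same rule applies.
So peraf → perfori.

perfori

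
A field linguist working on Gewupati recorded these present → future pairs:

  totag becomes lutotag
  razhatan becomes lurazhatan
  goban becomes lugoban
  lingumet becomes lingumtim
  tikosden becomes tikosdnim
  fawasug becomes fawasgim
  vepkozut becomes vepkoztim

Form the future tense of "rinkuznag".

razhatan and tikosden both end in -n yet inflect differently (lurazhatan, tikosdnim), so the final letter is not what conditions the rule; the last vowel is.
"rinkuznag" has last vowel 'a'. The stems whose last vowel is 'a' (totag → lutotag, razhatan → lurazhatan, goban → lugoban) add the prefix lu-.
The other pattern: stems whose last vowel is 'e' or 'u' delete the last vowel and add -im.
So rinkuznag → lurinkuznag.

lurinkuznag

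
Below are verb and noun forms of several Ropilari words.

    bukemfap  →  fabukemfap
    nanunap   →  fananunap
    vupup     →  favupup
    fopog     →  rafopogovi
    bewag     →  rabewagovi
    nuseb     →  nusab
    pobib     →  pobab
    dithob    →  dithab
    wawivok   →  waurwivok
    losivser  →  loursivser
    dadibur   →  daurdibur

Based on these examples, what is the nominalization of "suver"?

suurver

bukemfap and bewag both have last vowel 'a' yet inflect differently (fabukemfap, rabewagovi), so the last vowel is not what conditions the rule; the final letter is.
"suver" ends in -r. The stems ending in -r (losivser → loursivser, dadibur → daurdibur) insert -ur- after the first vowel.
So suver → suurver.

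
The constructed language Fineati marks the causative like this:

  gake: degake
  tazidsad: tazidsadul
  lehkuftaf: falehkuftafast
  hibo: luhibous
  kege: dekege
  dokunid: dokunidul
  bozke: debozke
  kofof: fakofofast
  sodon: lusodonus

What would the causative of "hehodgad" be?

lehkuftaf and tazidsad both have last vowel 'a' yet inflect differently (falehkuftafast, tazidsadul), so the last vowel is not what conditions the rule; the final letter is.
"hehodgad" ends in -d. The stems ending in -d (tazidsad → tazidsadul, dokunid → dokunidul) add -ul.
So hehodgad → hehodgadul.

hehodgadul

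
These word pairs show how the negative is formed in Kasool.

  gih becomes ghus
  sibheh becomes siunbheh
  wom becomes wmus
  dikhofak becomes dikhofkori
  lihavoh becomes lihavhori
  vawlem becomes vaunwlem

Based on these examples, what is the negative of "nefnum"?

gih and sibheh both end in -h yet inflect differently (ghus, siunbheh), so the final letter is not what conditions the rule; the number of vowels is.
"nefnum" has 2 vowels. The stems with 2 vowels (sibheh → siunbheh, vawlem → vaunwlem) insert -un- after the first vowel.
The other patterns: stems with 1 vowel delete the last vowel and add -us; stems with 3 vowels delete the last vowel and add -ori.
So nefnum → neunfnum.

neunfnum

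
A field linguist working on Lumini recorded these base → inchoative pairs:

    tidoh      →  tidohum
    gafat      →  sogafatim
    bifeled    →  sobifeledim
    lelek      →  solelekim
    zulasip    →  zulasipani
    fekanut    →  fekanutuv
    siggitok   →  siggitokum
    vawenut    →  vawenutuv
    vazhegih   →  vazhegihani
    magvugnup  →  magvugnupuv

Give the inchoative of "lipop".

lipopum

tidoh and vazhegih both end in -h yet inflect differently (tidohum, vazhegihani), so the final letter is not what conditions the rule; the last vowel is.
"lipop" has last vowel 'o'. The stems whose last vowel is 'o' (siggitok → siggitokum, tidoh → tidohum) add -um.
The other patterns: stems whose last vowel is 'i' add -ani; stems whose last vowel is 'a' or 'e' add so- … -im around the stem; stems whose last vowel is 'u' add -uv.
So lipop → lipopum.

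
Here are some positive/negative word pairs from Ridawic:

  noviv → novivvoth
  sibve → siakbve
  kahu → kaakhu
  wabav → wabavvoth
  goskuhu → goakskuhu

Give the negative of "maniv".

"maniv" ends in a consonant. The stems ending in a consonant (wabav → wabavvoth, noviv → novivvoth) double the final consonant and add -oth.
So maniv → manivvoth.

manivvoth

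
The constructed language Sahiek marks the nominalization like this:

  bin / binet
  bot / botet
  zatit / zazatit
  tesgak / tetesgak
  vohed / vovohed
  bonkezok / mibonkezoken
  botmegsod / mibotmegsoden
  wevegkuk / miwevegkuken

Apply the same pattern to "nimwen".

ninimwen

bot and zatit both end in -t yet inflect differently (botet, zazatit), so the final letter is not what conditions the rule; the number of vowels is.
"nimwen" has 2 vowels. The stems with 2 vowels (zatit → zazatit, tesgak → tetesgak, vohed → vovohed) repeat the first consonant+vowel as a prefix.
The other patterns: stems with 1 vowel add -et; stems with 3 vowels add mi- … -en around the stem.
So nimwen → ninimwen.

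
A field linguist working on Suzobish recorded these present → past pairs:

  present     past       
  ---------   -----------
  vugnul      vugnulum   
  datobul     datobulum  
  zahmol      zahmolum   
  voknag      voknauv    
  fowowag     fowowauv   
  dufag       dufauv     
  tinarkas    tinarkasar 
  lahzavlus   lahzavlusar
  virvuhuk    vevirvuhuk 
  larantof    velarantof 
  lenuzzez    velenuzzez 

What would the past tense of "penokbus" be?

penokbusar

voknag and tinarkas both have last vowel 'a' yet inflect differently (voknauv, tinarkasar), so the last vowel is not what conditions the rule; the final letter is.
"penokbus" ends in -s. The stems ending in -s (tinarkas → tinarkasar, lahzavlus → lahzavlusar) add -ar.
So penokbus → penokbusar.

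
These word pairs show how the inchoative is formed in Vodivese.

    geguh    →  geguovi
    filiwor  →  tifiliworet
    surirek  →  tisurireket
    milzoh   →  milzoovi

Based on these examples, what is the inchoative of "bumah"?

bumaovi

"bumah" ends in -h. The stems ending in -h (milzoh → milzoovi, geguh → geguovi) drop the final letter and add -ovi.
The other pattern: stems ending in -k or -r add ti- … -et around the stem.
So bumah → bumaovi.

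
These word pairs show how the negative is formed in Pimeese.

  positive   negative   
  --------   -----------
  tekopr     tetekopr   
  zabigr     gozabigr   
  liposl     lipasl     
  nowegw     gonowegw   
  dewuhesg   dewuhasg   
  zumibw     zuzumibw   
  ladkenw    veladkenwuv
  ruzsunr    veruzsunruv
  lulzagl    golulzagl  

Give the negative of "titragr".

gotitragr

liposl and lulzagl both end in -l yet inflect differently (lipasl, golulzagl), so the final letter is not what conditions the rule; the second-to-last letter is.
"titragr" has second-to-last letter 'g'. The stems whose second-to-last letter is 'g' (nowegw → gonowegw, lulzagl → golulzagl, zabigr → gozabigr) add the prefix go-.
The other patterns: stems whose second-to-last letter is 's' change the last vowel to 'a'; stems whose second-to-last letter is 'b' or 'p' repeat the first consonant+vowel as a prefix; stems whose second-to-last letter is 'n' add ve- … -uv around the stem.
So titragr → gotitragr.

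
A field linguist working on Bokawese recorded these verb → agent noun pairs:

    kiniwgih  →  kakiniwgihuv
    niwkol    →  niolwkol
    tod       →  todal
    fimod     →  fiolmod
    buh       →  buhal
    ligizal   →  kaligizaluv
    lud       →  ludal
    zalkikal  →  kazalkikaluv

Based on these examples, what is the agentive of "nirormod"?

kanirormoduv

tod and fimod both end in -d yet inflect differently (todal, fiolmod), so the final letter is not what conditions the rule; the number of vowels is.
"nirormod" has 3 vowels. The stems with 3 vowels (ligizal → kaligizaluv, zalkikal → kazalkikaluv, kiniwgih → kakiniwgihuv) add ka- … -uv around the stem.
So nirormod → kanirormoduv.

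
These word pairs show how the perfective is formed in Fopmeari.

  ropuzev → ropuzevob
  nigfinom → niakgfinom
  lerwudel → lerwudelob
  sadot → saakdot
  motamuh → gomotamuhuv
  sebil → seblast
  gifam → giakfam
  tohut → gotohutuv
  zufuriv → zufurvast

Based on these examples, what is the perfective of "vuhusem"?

sebil and lerwudel both end in -l yet inflect differently (seblast, lerwudelob), so the final letter is not what conditions the rule; the last vowel is.
"vuhusem" has last vowel 'e'. The stems whose last vowel is 'e' (lerwudel → lerwudelob, ropuzev → ropuzevob) add -ob.
The other patterns: stems whose last vowel is 'i' delete the last vowel and add -ast; stems whose last vowel is 'u' add go- … -uv around the stem; stems whose last vowel is 'a' or 'o' insert -ak- after the first vowel.
So vuhusem → vuhusemob.

vuhusemob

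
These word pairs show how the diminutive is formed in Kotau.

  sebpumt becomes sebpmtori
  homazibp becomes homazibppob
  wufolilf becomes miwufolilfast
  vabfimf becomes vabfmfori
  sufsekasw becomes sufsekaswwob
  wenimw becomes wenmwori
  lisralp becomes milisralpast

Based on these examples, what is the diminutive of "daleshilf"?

midaleshilfast

wufolilf and vabfimf both end in -f yet inflect differently (miwufolilfast, vabfmfori), so the final letter is not what conditions the rule; the second-to-last letter is.
"daleshilf" has second-to-last letter 'l'. The stems whose second-to-last letter is 'l' (wufolilf → miwufolilfast, lisralp → milisralpast) add mi- … -ast around the stem.
So daleshilf → midaleshilfast.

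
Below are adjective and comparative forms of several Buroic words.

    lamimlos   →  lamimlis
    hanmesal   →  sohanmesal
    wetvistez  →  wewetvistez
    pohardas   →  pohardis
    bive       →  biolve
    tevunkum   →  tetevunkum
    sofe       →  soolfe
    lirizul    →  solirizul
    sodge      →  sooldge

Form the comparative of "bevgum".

hanmesal and pohardas both have last vowel 'a' yet inflect differently (sohanmesal, pohardis), so the last vowel is not what conditions the rule; the final letter is.
"bevgum" ends in -m. The one such stem in the data (tevunkum → tetevunkum) repeats the first consonant+vowel as a prefix (as does wetvistez), so the same rule applies.
The other patterns: stems ending in -e insert -ol- after the first vowel; stems ending in -l add the prefix so-; stems ending in -s change the last vowel to 'i'.
So bevgum → bebevgum.

bebevgum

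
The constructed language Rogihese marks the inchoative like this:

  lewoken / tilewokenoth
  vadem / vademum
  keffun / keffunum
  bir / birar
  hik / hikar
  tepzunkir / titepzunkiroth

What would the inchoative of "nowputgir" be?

tinowputgiroth

keffun and lewoken both end in -n yet inflect differently (keffunum, tilewokenoth), so the final letter is not what conditions the rule; the number of vowels is.
"nowputgir" has 3 vowels. The stems with 3 vowels (lewoken → tilewokenoth, tepzunkir → titepzunkiroth) add ti- … -oth around the stem.
The other patterns: stems with 1 vowel add -ar; stems with 2 vowels add -um.
So nowputgir → tinowputgiroth.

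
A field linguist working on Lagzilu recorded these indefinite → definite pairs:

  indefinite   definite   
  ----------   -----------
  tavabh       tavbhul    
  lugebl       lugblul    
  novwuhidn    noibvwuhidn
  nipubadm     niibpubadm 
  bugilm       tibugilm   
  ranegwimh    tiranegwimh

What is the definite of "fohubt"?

nipubadm and bugilm both end in -m yet inflect differently (niibpubadm, tibugilm), so the final letter is not what conditions the rule; the second-to-last letter is.
"fohubt" has second-to-last letter 'b'. The stems whose second-to-last letter is 'b' (tavabh → tavbhul, lugebl → lugblul) delete the last vowel and add -ul.
The other patterns: stems whose second-to-last letter is 'd' insert -ib- after the first vowel; stems whose second-to-last letter is 'l' or 'm' add the prefix ti-.
So fohubt → fohbtul.

fohbtul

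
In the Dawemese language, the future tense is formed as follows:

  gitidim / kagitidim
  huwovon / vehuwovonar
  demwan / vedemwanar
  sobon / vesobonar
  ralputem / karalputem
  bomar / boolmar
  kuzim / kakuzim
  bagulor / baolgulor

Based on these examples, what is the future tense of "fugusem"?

"fugusem" ends in -m. The stems ending in -m (gitidim → kagitidim, ralputem → karalputem, kuzim → kakuzim) add the prefix ka-.
The other patterns: stems ending in -r insert -ol- after the first vowel; stems ending in -n add ve- … -ar around the stem.
So fugusem → kafugusem.

kafugusem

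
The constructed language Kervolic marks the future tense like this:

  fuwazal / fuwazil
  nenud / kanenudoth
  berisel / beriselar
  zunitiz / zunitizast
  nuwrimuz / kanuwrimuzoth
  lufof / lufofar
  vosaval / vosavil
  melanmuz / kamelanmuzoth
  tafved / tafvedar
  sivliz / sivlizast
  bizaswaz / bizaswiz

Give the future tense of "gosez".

gosezar

zunitiz and bizaswaz both end in -z yet inflect differently (zunitizast, bizaswiz), so the final letter is not what conditions the rule; the last vowel is.
"gosez" has last vowel 'e'. The stems whose last vowel is 'e' (tafved → tafvedar, berisel → beriselar) add -ar.
So gosez → gosezar.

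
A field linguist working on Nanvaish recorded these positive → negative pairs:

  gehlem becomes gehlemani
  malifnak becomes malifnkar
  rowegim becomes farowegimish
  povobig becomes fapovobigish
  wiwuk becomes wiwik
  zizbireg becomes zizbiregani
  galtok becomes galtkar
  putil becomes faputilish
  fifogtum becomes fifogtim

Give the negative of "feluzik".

"feluzik" has last vowel 'i'. The stems whose last vowel is 'i' (putil → faputilish, povobig → fapovobigish, rowegim → farowegimish) add fa- … -ish around the stem.
The other patterns: stems whose last vowel is 'a' or 'o' delete the last vowel and add -ar; stems whose last vowel is 'u' change the last vowel to 'i'; stems whose last vowel is 'e' add -ani.
So feluzik → fafeluzikish.

fafeluzikish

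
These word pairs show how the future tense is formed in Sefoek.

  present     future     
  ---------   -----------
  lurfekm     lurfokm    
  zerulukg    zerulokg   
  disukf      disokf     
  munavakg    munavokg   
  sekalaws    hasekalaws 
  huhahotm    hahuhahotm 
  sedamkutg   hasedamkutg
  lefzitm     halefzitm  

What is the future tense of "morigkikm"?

lurfekm and huhahotm both end in -m yet inflect differently (lurfokm, hahuhahotm), so the final letter is not what conditions the rule; the second-to-last letter is.
"morigkikm" has second-to-last letter 'k'. The stems whose second-to-last letter is 'k' (lurfekm → lurfokm, zerulukg → zerulokg, disukf → disokf) change the last vowel to 'o'.
So morigkikm → morigkokm.

morigkokm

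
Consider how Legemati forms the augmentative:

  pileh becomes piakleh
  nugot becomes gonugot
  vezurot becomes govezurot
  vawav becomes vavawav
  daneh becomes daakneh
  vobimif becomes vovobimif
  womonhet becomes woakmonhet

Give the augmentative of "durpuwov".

godurpuwov

vezurot and womonhet both end in -t yet inflect differently (govezurot, woakmonhet), so the final letter is not what conditions the rule; the last vowel is.
"durpuwov" has last vowel 'o'. The stems whose last vowel is 'o' (vezurot → govezurot, nugot → gonugot) add the prefix go-.
The other patterns: stems whose last vowel is 'e' insert -ak- after the first vowel; stems whose last vowel is 'a' or 'i' repeat the first consonant+vowel as a prefix.
So durpuwov → godurpuwov.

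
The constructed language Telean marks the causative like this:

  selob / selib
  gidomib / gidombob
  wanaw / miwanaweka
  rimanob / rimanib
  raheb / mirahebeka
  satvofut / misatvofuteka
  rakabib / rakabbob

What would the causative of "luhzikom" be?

selob and rakabib both end in -b yet inflect differently (selib, rakabbob), so the final letter is not what conditions the rule; the last vowel is.
"luhzikom" has last vowel 'o'. The stems whose last vowel is 'o' (selob → selib, rimanob → rimanib) change the last vowel to 'i'.
So luhzikom → luhzikim.

luhzikim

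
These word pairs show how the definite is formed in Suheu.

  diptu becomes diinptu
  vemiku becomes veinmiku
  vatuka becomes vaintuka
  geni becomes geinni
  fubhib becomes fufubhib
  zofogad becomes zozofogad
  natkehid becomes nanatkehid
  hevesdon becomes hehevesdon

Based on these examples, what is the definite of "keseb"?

geni and fubhib both have last vowel 'i' yet inflect differently (geinni, fufubhib), so the last vowel is not what conditions the rule; whether the stem ends in a vowel or a consonant is.
"keseb" ends in a consonant. The stems ending in a consonant (fubhib → fufubhib, zofogad → zozofogad, natkehid → nanatkehid) repeat the first consonant+vowel as a prefix.
The other pattern: stems ending in a vowel insert -in- after the first vowel.
So keseb → kekeseb.

kekeseb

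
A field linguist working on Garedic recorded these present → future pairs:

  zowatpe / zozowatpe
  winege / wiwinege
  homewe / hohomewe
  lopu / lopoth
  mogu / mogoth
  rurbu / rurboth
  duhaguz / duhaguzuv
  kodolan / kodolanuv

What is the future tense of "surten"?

lopu and duhaguz both have last vowel 'u' yet inflect differently (lopoth, duhaguzuv), so the last vowel is not what conditions the rule; the final letter is.
"surten" ends in -n. The one such stem in the data (kodolan → kodolanuv) adds -uv, so the same rule applies.
The other patterns: stems ending in -e repeat the first consonant+vowel as a prefix; stems ending in -u drop the final letter and add -oth.
So surten → surtenuv.

surtenuv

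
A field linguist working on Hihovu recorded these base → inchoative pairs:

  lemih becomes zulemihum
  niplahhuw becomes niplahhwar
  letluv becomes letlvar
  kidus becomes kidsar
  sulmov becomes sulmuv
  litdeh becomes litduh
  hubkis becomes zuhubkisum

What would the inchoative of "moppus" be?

"moppus" has last vowel 'u'. The stems whose last vowel is 'u' (niplahhuw → niplahhwar, letluv → letlvar, kidus → kidsar) delete the last vowel and add -ar.
The other patterns: stems whose last vowel is 'i' add zu- … -um around the stem; stems whose last vowel is 'e' or 'o' change the last vowel to 'u'.
So moppus → moppsar.

moppsar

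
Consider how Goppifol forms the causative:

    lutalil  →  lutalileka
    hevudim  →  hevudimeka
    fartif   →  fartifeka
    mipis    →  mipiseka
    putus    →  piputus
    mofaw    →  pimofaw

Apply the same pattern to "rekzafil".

mipis and putus both end in -s yet inflect differently (mipiseka, piputus), so the final letter is not what conditions the rule; the last vowel is.
"rekzafil" has last vowel 'i'. The stems whose last vowel is 'i' (lutalil → lutalileka, hevudim → hevudimeka, fartif → fartifeka) add -eka.
The other pattern: stems whose last vowel is 'a' or 'u' add the prefix pi-.
So rekzafil → rekzafileka.

rekzafileka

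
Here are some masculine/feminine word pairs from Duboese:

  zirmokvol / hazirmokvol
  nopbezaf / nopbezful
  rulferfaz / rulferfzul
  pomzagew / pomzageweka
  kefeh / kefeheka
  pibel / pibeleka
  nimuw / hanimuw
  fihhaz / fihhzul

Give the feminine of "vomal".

pibel and zirmokvol both end in -l yet inflect differently (pibeleka, hazirmokvol), so the final letter is not what conditions the rule; the last vowel is.
"vomal" has last vowel 'a'. The stems whose last vowel is 'a' (fihhaz → fihhzul, nopbezaf → nopbezful, rulferfaz → rulferfzul) delete the last vowel and add -ul.
The other patterns: stems whose last vowel is 'e' add -eka; stems whose last vowel is 'o' or 'u' add the prefix ha-.
So vomal → vomlul.

vomlul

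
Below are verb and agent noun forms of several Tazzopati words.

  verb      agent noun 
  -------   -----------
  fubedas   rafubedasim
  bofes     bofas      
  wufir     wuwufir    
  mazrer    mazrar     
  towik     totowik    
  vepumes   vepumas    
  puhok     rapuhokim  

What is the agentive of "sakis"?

"sakis" has last vowel 'i'. The stems whose last vowel is 'i' (towik → totowik, wufir → wuwufir) repeat the first consonant+vowel as a prefix.
The other patterns: stems whose last vowel is 'e' change the last vowel to 'a'; stems whose last vowel is 'a' or 'o' add ra- … -im around the stem.
So sakis → sasakis.

sasakis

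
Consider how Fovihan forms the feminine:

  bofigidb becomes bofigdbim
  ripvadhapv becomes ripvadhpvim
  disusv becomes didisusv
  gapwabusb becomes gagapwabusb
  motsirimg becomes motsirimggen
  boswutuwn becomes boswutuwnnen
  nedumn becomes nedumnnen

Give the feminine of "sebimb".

sebimbben

"sebimb" has second-to-last letter 'm'. The stems whose second-to-last letter is 'm' (motsirimg → motsirimggen, nedumn → nedumnnen) double the final consonant and add -en.
The other patterns: stems whose second-to-last letter is 'd' or 'p' delete the last vowel and add -im; stems whose second-to-last letter is 's' repeat the first consonant+vowel as a prefix.
So sebimb → sebimbben.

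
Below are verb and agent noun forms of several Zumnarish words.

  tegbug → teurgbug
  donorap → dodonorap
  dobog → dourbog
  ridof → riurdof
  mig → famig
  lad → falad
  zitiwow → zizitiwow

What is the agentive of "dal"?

"dal" has 1 vowel. The stems with 1 vowel (lad → falad, mig → famig) add the prefix fa-.
The other patterns: stems with 2 vowels insert -ur- after the first vowel; stems with 3 vowels repeat the first consonant+vowel as a prefix.
So dal → fadal.

fadal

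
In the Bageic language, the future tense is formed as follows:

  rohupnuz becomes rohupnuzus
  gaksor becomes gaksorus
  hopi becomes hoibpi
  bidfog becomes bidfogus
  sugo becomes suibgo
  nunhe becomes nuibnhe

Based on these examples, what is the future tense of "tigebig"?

tigebigus

"tigebig" ends in a consonant. The stems ending in a consonant (bidfog → bidfogus, gaksor → gaksorus, rohupnuz → rohupnuzus) add -us.
So tigebig → tigebigus.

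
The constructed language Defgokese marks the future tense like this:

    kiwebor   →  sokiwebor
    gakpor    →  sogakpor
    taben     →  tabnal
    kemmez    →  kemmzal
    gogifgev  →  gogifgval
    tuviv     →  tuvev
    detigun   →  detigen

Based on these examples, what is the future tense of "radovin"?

"radovin" has last vowel 'i'. The one such stem in the data (tuviv → tuvev) changes the last vowel to 'e' (as does detigun), so the same rule applies.
So radovin → radoven.

radoven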